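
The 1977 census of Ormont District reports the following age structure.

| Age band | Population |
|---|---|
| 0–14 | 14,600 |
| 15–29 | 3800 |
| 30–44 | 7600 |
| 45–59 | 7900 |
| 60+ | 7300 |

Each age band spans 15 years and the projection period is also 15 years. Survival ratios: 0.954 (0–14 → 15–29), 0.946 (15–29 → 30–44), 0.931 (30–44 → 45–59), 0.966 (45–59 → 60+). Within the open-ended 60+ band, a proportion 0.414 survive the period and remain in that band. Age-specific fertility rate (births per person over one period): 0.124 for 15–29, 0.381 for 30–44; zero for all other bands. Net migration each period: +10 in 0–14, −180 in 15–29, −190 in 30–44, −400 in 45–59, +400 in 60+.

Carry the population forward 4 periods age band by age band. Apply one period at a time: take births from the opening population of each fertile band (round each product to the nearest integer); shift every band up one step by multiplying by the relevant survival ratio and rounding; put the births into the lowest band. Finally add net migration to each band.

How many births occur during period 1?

3367

Numbering the bands 1..5 from youngest to oldest:
After projecting period 1:
Births: 3800 * 0.124 = 471, 7600 * 0.381 = 2896 → 3367
Band 2: 14600 * 0.954 = 13928
Band 3: 3800 * 0.946 = 3595
Band 4: 7600 * 0.931 = 7076
Band 5: 7900 * 0.966 + 7300 * 0.414 = 7631 + 3022 = 10653
Net migration: Band 1 + 10 → 3377; Band 2 − 180 → 13748; Band 3 − 190 → 3405; Band 4 − 400 → 6676; Band 5 + 400 → 11053
→ [3377, 13748, 3405, 6676, 11053]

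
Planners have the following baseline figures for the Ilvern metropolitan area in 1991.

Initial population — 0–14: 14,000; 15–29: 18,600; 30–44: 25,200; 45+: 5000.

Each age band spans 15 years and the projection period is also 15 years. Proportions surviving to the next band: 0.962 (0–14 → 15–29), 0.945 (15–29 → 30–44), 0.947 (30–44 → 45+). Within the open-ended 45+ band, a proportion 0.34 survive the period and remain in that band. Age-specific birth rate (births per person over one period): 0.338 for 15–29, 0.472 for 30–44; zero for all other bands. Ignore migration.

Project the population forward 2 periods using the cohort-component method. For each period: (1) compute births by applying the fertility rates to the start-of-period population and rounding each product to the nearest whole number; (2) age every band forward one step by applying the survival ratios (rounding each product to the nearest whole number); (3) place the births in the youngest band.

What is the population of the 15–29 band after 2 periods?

[period 1]
Births: 18600 × 0.338 = 6287, 25200 × 0.472 = 11894 — total 18181
15–29: 14000 × 0.962 = 13468
30–44: 18600 × 0.945 = 17577
45+: 25200 × 0.947 + 5000 × 0.34 = 23864 + 1700 = 25564
Giving 18181 / 13468 / 17577 / 25564.
[period 2]
Births: 13468 × 0.338 = 4552, 17577 × 0.472 = 8296 — total 12848
15–29: 18181 × 0.962 = 17490
30–44: 13468 × 0.945 = 12727
45+: 17577 × 0.947 + 25564 × 0.34 = 16645 + 8692 = 25337
Giving 12848 / 17490 / 12727 / 25337.

17490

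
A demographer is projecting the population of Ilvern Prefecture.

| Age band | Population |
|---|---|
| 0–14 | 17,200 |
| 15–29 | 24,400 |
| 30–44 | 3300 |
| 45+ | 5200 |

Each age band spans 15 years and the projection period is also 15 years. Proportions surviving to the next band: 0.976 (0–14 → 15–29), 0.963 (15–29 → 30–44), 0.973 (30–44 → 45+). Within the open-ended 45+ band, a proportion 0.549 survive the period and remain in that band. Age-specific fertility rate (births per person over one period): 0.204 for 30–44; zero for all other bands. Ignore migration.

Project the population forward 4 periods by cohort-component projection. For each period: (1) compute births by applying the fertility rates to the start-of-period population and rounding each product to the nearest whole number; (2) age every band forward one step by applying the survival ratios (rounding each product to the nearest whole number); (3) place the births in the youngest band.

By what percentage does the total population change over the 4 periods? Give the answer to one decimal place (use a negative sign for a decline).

After projecting period 1:
Births: 3300 × 0.204 = 673
15–29: 17200 × 0.976 = 16787
30–44: 24400 × 0.963 = 23497
45+: 3300 × 0.973 + 5200 × 0.549 = 3211 + 2855 = 6066
→ [673, 16787, 23497, 6066]
After projecting period 2:
Births: 23497 × 0.204 = 4793
15–29: 673 × 0.976 = 657
30–44: 16787 × 0.963 = 16166
45+: 23497 × 0.973 + 6066 × 0.549 = 22863 + 3330 = 26193
→ [4793, 657, 16166, 26193]
After projecting period 3:
Births: 16166 × 0.204 = 3298
15–29: 4793 × 0.976 = 4678
30–44: 657 × 0.963 = 633
45+: 16166 × 0.973 + 26193 × 0.549 = 15730 + 14380 = 30110
→ [3298, 4678, 633, 30110]
After projecting period 4:
Births: 633 × 0.204 = 129
15–29: 3298 × 0.976 = 3219
30–44: 4678 × 0.963 = 4505
45+: 633 × 0.973 + 30110 × 0.549 = 616 + 16530 = 17146
→ [129, 3219, 4505, 17146]
Total: 50100 → 24999; change = -25101; percentage change = -50.1%

-50.1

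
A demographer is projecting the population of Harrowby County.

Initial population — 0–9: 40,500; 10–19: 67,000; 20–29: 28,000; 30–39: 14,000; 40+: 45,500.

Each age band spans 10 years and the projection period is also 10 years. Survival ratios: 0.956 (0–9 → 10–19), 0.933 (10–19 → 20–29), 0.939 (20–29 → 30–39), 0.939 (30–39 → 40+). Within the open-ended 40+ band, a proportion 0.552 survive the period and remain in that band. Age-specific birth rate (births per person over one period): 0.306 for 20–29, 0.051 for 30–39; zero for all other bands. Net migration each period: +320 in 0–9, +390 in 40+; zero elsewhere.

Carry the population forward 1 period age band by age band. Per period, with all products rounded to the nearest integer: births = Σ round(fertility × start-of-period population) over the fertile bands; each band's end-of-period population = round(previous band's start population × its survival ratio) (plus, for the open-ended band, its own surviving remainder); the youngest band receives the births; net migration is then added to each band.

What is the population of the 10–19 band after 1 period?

Call the groups 1 to 5, youngest first.
— Period 1 —
Births: 28000 * 0.306 = 8568 ; 14000 * 0.051 = 714 ⇒ total 9282
Group 2: 40500 * 0.956 = 38718
Group 3: 67000 * 0.933 = 62511
Group 4: 28000 * 0.939 = 26292
Group 5: 14000 * 0.939 + 45500 * 0.552 = 13146 + 25116 = 38262
Net migration: Group 1 + 320 → 9602; Group 5 + 390 → 38652
End of period: [9602, 38718, 62511, 26292, 38652]

38718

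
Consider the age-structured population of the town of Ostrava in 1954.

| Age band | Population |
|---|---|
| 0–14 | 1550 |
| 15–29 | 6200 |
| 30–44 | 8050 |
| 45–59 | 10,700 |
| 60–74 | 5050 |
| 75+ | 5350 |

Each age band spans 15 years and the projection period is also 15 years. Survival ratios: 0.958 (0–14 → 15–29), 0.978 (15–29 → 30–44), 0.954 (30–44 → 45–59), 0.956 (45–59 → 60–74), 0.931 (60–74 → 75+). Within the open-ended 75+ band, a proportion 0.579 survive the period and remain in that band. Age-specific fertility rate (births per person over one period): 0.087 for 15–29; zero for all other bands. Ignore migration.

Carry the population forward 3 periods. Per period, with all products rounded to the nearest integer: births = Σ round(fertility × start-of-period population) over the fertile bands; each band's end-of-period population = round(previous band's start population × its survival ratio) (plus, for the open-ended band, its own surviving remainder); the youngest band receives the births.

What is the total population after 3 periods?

22553

Numbering the bands 1..6 from youngest to oldest:
— Period 1 —
Births: 6200 * 0.087 = 539
Band 2: 1550 * 0.958 = 1485
Band 3: 6200 * 0.978 = 6064
Band 4: 8050 * 0.954 = 7680
Band 5: 10700 * 0.956 = 10229
Band 6: 5050 * 0.931 + 5350 * 0.579 = 4702 + 3098 = 7800
Giving 539 / 1485 / 6064 / 7680 / 10229 / 7800.
— Period 2 —
Births: 1485 * 0.087 = 129
Band 2: 539 * 0.958 = 516
Band 3: 1485 * 0.978 = 1452
Band 4: 6064 * 0.954 = 5785
Band 5: 7680 * 0.956 = 7342
Band 6: 10229 * 0.931 + 7800 * 0.579 = 9523 + 4516 = 14039
Giving 129 / 516 / 1452 / 5785 / 7342 / 14039.
— Period 3 —
Births: 516 * 0.087 = 45
Band 2: 129 * 0.958 = 124
Band 3: 516 * 0.978 = 505
Band 4: 1452 * 0.954 = 1385
Band 5: 5785 * 0.956 = 5530
Band 6: 7342 * 0.931 + 14039 * 0.579 = 6835 + 8129 = 14964
Giving 45 / 124 / 505 / 1385 / 5530 / 14964.
Total after period 3: 45 + 124 + 505 + 1385 + 5530 + 14964 = 22553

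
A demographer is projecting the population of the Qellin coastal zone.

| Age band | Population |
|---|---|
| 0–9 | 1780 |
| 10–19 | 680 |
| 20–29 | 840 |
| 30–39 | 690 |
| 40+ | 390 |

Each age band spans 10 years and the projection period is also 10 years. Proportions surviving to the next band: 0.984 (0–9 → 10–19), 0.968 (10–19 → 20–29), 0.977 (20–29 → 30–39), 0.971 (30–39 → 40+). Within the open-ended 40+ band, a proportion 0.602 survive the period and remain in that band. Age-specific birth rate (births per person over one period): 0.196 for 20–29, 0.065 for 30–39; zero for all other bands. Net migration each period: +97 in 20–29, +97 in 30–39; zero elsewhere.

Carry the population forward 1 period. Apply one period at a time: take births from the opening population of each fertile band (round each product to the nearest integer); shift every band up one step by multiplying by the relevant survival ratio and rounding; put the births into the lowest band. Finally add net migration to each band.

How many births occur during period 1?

210

— Period 1 —
Births: 840 × 0.196 = 165 ; 690 × 0.065 = 45 → 210
10–19: 1780 × 0.984 = 1752
20–29: 680 × 0.968 = 658
30–39: 840 × 0.977 = 821
40+: 690 × 0.971 + 390 × 0.602 = 670 + 235 = 905
Net migration: 20–29 + 97 → 755; 30–39 + 97 → 918
→ [210, 1752, 755, 918, 905]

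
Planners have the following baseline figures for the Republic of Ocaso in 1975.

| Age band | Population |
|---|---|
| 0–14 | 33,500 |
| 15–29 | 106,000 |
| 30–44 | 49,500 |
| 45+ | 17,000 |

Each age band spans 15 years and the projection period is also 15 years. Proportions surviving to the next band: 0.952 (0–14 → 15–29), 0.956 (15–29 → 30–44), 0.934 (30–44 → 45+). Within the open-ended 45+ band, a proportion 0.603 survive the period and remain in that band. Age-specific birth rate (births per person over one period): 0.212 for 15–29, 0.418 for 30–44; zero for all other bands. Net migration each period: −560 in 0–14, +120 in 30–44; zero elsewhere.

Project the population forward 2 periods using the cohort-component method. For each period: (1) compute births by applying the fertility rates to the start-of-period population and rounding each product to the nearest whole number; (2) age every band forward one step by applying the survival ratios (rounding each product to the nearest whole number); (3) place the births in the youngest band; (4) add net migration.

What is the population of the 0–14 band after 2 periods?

Call the bands 1 to 4, youngest first.
[period 1]
Births: 106000 × 0.212 = 22472  |  49500 × 0.418 = 20691 ⇒ total 43163
Band 2: 33500 × 0.952 = 31892
Band 3: 106000 × 0.956 = 101336
Band 4: 49500 × 0.934 + 17000 × 0.603 = 46233 + 10251 = 56484
Net migration: Band 1 − 560 → 42603; Band 3 + 120 → 101456
End of period: [42603, 31892, 101456, 56484]
[period 2]
Births: 31892 × 0.212 = 6761  |  101456 × 0.418 = 42409 ⇒ total 49170
Band 2: 42603 × 0.952 = 40558
Band 3: 31892 × 0.956 = 30489
Band 4: 101456 × 0.934 + 56484 × 0.603 = 94760 + 34060 = 128820
Net migration: Band 1 − 560 → 48610; Band 3 + 120 → 30609
End of period: [48610, 40558, 30609, 128820]

48610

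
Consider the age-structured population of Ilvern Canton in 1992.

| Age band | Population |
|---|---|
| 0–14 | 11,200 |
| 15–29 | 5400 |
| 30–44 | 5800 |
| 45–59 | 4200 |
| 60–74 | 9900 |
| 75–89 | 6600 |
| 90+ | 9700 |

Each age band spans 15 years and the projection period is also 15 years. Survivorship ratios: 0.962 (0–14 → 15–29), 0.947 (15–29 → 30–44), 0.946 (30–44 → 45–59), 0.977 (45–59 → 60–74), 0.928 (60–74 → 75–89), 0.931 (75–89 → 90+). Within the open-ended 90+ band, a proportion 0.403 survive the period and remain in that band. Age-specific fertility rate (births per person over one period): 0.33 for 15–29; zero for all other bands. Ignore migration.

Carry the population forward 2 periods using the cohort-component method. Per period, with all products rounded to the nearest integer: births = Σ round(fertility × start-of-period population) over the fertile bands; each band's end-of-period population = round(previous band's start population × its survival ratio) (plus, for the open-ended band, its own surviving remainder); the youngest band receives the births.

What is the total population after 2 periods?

Numbering the bands 1..7 from youngest to oldest:
— Period 1 —
Births: 5400 * 0.33 = 1782
Band 2: 11200 * 0.962 = 10774
Band 3: 5400 * 0.947 = 5114
Band 4: 5800 * 0.946 = 5487
Band 5: 4200 * 0.977 = 4103
Band 6: 9900 * 0.928 = 9187
Band 7: 6600 * 0.931 + 9700 * 0.403 = 6145 + 3909 = 10054
→ [1782, 10774, 5114, 5487, 4103, 9187, 10054]
— Period 2 —
Births: 10774 * 0.33 = 3555
Band 2: 1782 * 0.962 = 1714
Band 3: 10774 * 0.947 = 10203
Band 4: 5114 * 0.946 = 4838
Band 5: 5487 * 0.977 = 5361
Band 6: 4103 * 0.928 = 3808
Band 7: 9187 * 0.931 + 10054 * 0.403 = 8553 + 4052 = 12605
→ [3555, 1714, 10203, 4838, 5361, 3808, 12605]
Total after period 2: 3555 + 1714 + 10203 + 4838 + 5361 + 3808 + 12605 = 42084

42084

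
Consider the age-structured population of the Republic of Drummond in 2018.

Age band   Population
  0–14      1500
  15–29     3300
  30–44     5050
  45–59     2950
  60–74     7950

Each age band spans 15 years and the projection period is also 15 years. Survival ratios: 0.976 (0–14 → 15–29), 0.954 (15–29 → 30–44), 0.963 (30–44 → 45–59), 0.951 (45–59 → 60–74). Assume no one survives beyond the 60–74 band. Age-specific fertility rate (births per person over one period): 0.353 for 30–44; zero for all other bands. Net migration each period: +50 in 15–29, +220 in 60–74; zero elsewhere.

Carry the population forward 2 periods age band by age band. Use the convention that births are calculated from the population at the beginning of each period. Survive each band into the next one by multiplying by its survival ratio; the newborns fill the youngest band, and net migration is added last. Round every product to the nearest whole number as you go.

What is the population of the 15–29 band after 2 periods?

Numbering the groups 1..5 from youngest to oldest:
— Period 1 —
Births: 5050 × 0.353 = 1783
Group 2: 1500 × 0.976 = 1464
Group 3: 3300 × 0.954 = 3148
Group 4: 5050 × 0.963 = 4863
Group 5: 2950 × 0.951 = 2805
Net migration: Group 2 + 50 → 1514; Group 5 + 220 → 3025
Giving 1783 / 1514 / 3148 / 4863 / 3025.
— Period 2 —
Births: 3148 × 0.353 = 1111
Group 2: 1783 × 0.976 = 1740
Group 3: 1514 × 0.954 = 1444
Group 4: 3148 × 0.963 = 3032
Group 5: 4863 × 0.951 = 4625
Net migration: Group 2 + 50 → 1790; Group 5 + 220 → 4845
Giving 1111 / 1790 / 1444 / 3032 / 4845.

1790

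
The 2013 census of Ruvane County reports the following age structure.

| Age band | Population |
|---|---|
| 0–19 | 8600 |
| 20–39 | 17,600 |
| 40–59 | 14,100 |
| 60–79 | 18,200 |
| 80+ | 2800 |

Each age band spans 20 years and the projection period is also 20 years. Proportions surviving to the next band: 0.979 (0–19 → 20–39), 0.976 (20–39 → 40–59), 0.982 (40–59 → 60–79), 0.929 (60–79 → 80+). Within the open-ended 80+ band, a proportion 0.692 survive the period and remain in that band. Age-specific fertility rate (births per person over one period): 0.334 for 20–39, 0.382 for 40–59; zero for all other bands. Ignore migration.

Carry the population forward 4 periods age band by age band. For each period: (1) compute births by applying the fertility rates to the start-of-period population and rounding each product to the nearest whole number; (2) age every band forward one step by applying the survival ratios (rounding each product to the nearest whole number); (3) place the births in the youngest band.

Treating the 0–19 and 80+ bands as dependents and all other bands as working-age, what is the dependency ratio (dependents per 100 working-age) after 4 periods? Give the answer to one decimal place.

144.7

Call the groups 1 to 5, youngest first.
[period 1]
Births: 17600 × 0.334 = 5878  |  14100 × 0.382 = 5386 ⇒ total 11264
Group 2: 8600 × 0.979 = 8419
Group 3: 17600 × 0.976 = 17178
Group 4: 14100 × 0.982 = 13846
Group 5: 18200 × 0.929 + 2800 × 0.692 = 16908 + 1938 = 18846
Population now: 0–19=11264, 20–39=8419, 40–59=17178, 60–79=13846, 80+=18846
[period 2]
Births: 8419 × 0.334 = 2812  |  17178 × 0.382 = 6562 ⇒ total 9374
Group 2: 11264 × 0.979 = 11027
Group 3: 8419 × 0.976 = 8217
Group 4: 17178 × 0.982 = 16869
Group 5: 13846 × 0.929 + 18846 × 0.692 = 12863 + 13041 = 25904
Population now: 0–19=9374, 20–39=11027, 40–59=8217, 60–79=16869, 80+=25904
[period 3]
Births: 11027 × 0.334 = 3683  |  8217 × 0.382 = 3139 ⇒ total 6822
Group 2: 9374 × 0.979 = 9177
Group 3: 11027 × 0.976 = 10762
Group 4: 8217 × 0.982 = 8069
Group 5: 16869 × 0.929 + 25904 × 0.692 = 15671 + 17926 = 33597
Population now: 0–19=6822, 20–39=9177, 40–59=10762, 60–79=8069, 80+=33597
[period 4]
Births: 9177 × 0.334 = 3065  |  10762 × 0.382 = 4111 ⇒ total 7176
Group 2: 6822 × 0.979 = 6679
Group 3: 9177 × 0.976 = 8957
Group 4: 10762 × 0.982 = 10568
Group 5: 8069 × 0.929 + 33597 × 0.692 = 7496 + 23249 = 30745
Population now: 0–19=7176, 20–39=6679, 40–59=8957, 60–79=10568, 80+=30745
Dependents (band 0–19 + band 80+) = 7176 + 30745 = 37921; working-age = 26204; ratio = 37921/26204 × 100 = 144.7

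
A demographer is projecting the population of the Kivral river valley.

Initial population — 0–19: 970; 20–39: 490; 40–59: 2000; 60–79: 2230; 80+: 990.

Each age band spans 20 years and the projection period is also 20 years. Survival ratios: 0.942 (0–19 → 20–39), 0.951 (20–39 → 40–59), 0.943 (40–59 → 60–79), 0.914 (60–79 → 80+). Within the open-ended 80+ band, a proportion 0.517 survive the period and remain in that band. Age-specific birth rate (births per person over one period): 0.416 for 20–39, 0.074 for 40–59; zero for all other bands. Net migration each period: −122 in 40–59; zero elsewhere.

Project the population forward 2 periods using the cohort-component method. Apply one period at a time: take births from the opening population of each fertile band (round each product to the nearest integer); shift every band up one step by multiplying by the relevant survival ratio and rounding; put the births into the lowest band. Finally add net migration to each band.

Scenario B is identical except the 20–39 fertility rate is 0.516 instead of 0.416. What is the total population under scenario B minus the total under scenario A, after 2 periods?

Numbering the bands 1..5 from youngest to oldest:
— Period 1 —
Births: 490 × 0.416 = 204, 2000 × 0.074 = 148 ⇒ total 352
Band 2: 970 × 0.942 = 914
Band 3: 490 × 0.951 = 466
Band 4: 2000 × 0.943 = 1886
Band 5: 2230 × 0.914 + 990 × 0.517 = 2038 + 512 = 2550
Net migration: Band 3 − 122 → 344
End of period: [352, 914, 344, 1886, 2550]
— Period 2 —
Births: 914 × 0.416 = 380, 344 × 0.074 = 25 ⇒ total 405
Band 2: 352 × 0.942 = 332
Band 3: 914 × 0.951 = 869
Band 4: 344 × 0.943 = 324
Band 5: 1886 × 0.914 + 2550 × 0.517 = 1724 + 1318 = 3042
Net migration: Band 3 − 122 → 747
End of period: [405, 332, 747, 324, 3042]
Scenario A total after 2 periods: 4850
Scenario B projection —
— Period 1 —
Births: 490 × 0.516 = 253, 2000 × 0.074 = 148 ⇒ total 401
Band 2: 970 × 0.942 = 914
Band 3: 490 × 0.951 = 466
Band 4: 2000 × 0.943 = 1886
Band 5: 2230 × 0.914 + 990 × 0.517 = 2038 + 512 = 2550
Net migration: Band 3 − 122 → 344
End of period: [401, 914, 344, 1886, 2550]
— Period 2 —
Births: 914 × 0.516 = 472, 344 × 0.074 = 25 ⇒ total 497
Band 2: 401 × 0.942 = 378
Band 3: 914 × 0.951 = 869
Band 4: 344 × 0.943 = 324
Band 5: 1886 × 0.914 + 2550 × 0.517 = 1724 + 1318 = 3042
Net migration: Band 3 − 122 → 747
End of period: [497, 378, 747, 324, 3042]
Scenario B total after 2 periods: 4988
Difference B − A = 4988 − 4850 = 138

138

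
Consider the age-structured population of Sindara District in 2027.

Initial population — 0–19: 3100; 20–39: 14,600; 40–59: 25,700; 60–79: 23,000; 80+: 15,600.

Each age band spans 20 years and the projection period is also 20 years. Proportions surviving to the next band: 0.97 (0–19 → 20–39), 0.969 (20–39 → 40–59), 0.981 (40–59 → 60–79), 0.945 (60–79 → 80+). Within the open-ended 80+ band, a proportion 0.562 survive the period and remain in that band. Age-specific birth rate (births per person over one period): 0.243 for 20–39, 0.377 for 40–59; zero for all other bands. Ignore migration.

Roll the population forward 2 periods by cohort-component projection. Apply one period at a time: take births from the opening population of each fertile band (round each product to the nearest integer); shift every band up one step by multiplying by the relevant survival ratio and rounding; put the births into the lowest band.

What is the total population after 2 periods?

Period 1:
Births: 14600 × 0.243 = 3548  |  25700 × 0.377 = 9689 → 13237
20–39: 3100 × 0.97 = 3007
40–59: 14600 × 0.969 = 14147
60–79: 25700 × 0.981 = 25212
80+: 23000 × 0.945 + 15600 × 0.562 = 21735 + 8767 = 30502
→ [13237, 3007, 14147, 25212, 30502]
Period 2:
Births: 3007 × 0.243 = 731  |  14147 × 0.377 = 5333 → 6064
20–39: 13237 × 0.97 = 12840
40–59: 3007 × 0.969 = 2914
60–79: 14147 × 0.981 = 13878
80+: 25212 × 0.945 + 30502 × 0.562 = 23825 + 17142 = 40967
→ [6064, 12840, 2914, 13878, 40967]
Total after period 2: 6064 + 12840 + 2914 + 13878 + 40967 = 76663

76663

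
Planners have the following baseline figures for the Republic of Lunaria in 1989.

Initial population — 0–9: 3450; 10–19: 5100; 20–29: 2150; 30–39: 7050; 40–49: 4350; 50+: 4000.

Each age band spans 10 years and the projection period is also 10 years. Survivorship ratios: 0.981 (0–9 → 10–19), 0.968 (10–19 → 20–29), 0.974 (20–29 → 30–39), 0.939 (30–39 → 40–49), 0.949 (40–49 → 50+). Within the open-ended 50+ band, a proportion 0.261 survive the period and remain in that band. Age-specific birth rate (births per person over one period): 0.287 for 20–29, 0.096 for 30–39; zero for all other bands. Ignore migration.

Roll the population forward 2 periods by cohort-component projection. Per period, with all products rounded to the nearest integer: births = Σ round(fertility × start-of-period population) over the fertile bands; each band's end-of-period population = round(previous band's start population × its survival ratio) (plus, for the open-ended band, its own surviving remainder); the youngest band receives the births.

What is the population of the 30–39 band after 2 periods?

4809

Period 1.
Births: 2150 × 0.287 = 617 ; 7050 × 0.096 = 677 → 1294
10–19: 3450 × 0.981 = 3384
20–29: 5100 × 0.968 = 4937
30–39: 2150 × 0.974 = 2094
40–49: 7050 × 0.939 = 6620
50+: 4350 × 0.949 + 4000 × 0.261 = 4128 + 1044 = 5172
→ [1294, 3384, 4937, 2094, 6620, 5172]
Period 2.
Births: 4937 × 0.287 = 1417 ; 2094 × 0.096 = 201 → 1618
10–19: 1294 × 0.981 = 1269
20–29: 3384 × 0.968 = 3276
30–39: 4937 × 0.974 = 4809
40–49: 2094 × 0.939 = 1966
50+: 6620 × 0.949 + 5172 × 0.261 = 6282 + 1350 = 7632
→ [1618, 1269, 3276, 4809, 1966, 7632]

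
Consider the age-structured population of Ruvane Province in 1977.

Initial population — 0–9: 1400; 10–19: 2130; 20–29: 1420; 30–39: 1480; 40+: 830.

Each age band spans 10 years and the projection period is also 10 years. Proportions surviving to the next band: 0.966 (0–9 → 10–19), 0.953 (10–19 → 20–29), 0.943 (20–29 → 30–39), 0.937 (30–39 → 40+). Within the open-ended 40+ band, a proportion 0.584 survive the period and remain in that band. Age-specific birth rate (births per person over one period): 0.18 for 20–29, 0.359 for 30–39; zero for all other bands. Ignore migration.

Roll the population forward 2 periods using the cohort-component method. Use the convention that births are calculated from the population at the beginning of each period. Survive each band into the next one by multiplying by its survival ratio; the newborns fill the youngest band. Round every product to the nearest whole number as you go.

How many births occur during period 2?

Numbering the bands 1..5 from youngest to oldest:
Period 1:
Births: 1420 × 0.18 = 256 ; 1480 × 0.359 = 531 → total 787
Band 2: 1400 × 0.966 = 1352
Band 3: 2130 × 0.953 = 2030
Band 4: 1420 × 0.943 = 1339
Band 5: 1480 × 0.937 + 830 × 0.584 = 1387 + 485 = 1872
End of period: [787, 1352, 2030, 1339, 1872]
Period 2:
Births: 2030 × 0.18 = 365 ; 1339 × 0.359 = 481 → total 846
Band 2: 787 × 0.966 = 760
Band 3: 1352 × 0.953 = 1288
Band 4: 2030 × 0.943 = 1914
Band 5: 1339 × 0.937 + 1872 × 0.584 = 1255 + 1093 = 2348
End of period: [846, 760, 1288, 1914, 2348]

846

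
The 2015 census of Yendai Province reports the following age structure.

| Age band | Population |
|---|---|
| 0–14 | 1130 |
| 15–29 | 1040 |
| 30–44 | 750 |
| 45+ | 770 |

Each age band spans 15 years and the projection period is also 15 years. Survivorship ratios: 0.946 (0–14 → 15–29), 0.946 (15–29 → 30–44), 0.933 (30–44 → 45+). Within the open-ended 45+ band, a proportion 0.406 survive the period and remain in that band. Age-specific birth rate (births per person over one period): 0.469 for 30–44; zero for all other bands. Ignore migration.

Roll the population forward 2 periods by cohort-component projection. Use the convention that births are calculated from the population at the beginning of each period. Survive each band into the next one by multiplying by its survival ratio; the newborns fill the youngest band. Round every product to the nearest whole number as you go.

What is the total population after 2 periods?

3134

Call the bands 1 to 4, youngest first.
Period 1.
Births: 750 × 0.469 = 352
Band 2: 1130 × 0.946 = 1069
Band 3: 1040 × 0.946 = 984
Band 4: 750 × 0.933 + 770 × 0.406 = 700 + 313 = 1013
Population now: 0–14=352, 15–29=1069, 30–44=984, 45+=1013
Period 2.
Births: 984 × 0.469 = 461
Band 2: 352 × 0.946 = 333
Band 3: 1069 × 0.946 = 1011
Band 4: 984 × 0.933 + 1013 × 0.406 = 918 + 411 = 1329
Population now: 0–14=461, 15–29=333, 30–44=1011, 45+=1329
Total after period 2: 461 + 333 + 1011 + 1329 = 3134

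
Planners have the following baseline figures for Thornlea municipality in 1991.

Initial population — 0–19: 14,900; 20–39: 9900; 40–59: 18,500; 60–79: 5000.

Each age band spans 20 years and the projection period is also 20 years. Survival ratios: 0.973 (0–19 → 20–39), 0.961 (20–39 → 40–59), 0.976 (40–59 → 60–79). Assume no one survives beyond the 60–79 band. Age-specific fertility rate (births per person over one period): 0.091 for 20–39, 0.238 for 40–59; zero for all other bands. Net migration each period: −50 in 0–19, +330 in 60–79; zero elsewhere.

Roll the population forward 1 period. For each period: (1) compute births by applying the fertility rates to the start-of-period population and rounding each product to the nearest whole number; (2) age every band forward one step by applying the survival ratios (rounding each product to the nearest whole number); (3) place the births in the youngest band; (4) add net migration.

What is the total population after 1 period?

(Groups numbered youngest = 1 to oldest = 4.)
Period 1:
Births: 9900 × 0.091 = 901, 18500 × 0.238 = 4403 ⇒ total 5304
Group 2: 14900 × 0.973 = 14498
Group 3: 9900 × 0.961 = 9514
Group 4: 18500 × 0.976 = 18056
Net migration: Group 1 − 50 → 5254; Group 4 + 330 → 18386
End of period: [5254, 14498, 9514, 18386]
Total after period 1: 5254 + 14498 + 9514 + 18386 = 47652

47652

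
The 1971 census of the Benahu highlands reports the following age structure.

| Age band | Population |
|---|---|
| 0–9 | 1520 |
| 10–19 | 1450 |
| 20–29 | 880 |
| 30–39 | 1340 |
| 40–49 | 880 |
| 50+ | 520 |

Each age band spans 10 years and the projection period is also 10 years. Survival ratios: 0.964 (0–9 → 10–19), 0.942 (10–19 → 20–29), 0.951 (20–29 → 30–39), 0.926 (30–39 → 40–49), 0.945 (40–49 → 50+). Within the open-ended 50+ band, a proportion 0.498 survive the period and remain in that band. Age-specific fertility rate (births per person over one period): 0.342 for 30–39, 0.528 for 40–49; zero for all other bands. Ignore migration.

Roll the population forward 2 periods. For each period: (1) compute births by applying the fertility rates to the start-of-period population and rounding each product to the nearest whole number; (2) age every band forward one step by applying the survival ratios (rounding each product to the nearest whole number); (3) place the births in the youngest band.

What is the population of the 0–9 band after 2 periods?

Let band 1 be 0–9 through band 6 = 50+.
After projecting period 1:
Births: 1340 × 0.342 = 458, 880 × 0.528 = 465 — total 923
Band 2: 1520 × 0.964 = 1465
Band 3: 1450 × 0.942 = 1366
Band 4: 880 × 0.951 = 837
Band 5: 1340 × 0.926 = 1241
Band 6: 880 × 0.945 + 520 × 0.498 = 832 + 259 = 1091
End of period: [923, 1465, 1366, 837, 1241, 1091]
After projecting period 2:
Births: 837 × 0.342 = 286, 1241 × 0.528 = 655 — total 941
Band 2: 923 × 0.964 = 890
Band 3: 1465 × 0.942 = 1380
Band 4: 1366 × 0.951 = 1299
Band 5: 837 × 0.926 = 775
Band 6: 1241 × 0.945 + 1091 × 0.498 = 1173 + 543 = 1716
End of period: [941, 890, 1380, 1299, 775, 1716]

941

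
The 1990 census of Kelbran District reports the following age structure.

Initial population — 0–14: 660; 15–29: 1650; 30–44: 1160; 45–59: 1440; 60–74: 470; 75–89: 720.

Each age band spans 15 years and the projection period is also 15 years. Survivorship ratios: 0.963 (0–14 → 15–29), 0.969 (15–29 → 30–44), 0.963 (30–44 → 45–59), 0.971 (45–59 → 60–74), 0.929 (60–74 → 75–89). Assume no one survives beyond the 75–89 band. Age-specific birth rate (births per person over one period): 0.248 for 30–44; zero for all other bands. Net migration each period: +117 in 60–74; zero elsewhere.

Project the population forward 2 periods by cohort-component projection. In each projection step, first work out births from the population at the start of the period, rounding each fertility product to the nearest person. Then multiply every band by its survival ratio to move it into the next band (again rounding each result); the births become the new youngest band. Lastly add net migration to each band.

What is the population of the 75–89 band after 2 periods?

— Period 1 —
Births: 1160 × 0.248 = 288
15–29: 660 × 0.963 = 636
30–44: 1650 × 0.969 = 1599
45–59: 1160 × 0.963 = 1117
60–74: 1440 × 0.971 = 1398
75–89: 470 × 0.929 = 437
Net migration: 60–74 + 117 → 1515
Population now: 0–14=288, 15–29=636, 30–44=1599, 45–59=1117, 60–74=1515, 75–89=437
— Period 2 —
Births: 1599 × 0.248 = 397
15–29: 288 × 0.963 = 277
30–44: 636 × 0.969 = 616
45–59: 1599 × 0.963 = 1540
60–74: 1117 × 0.971 = 1085
75–89: 1515 × 0.929 = 1407
Net migration: 60–74 + 117 → 1202
Population now: 0–14=397, 15–29=277, 30–44=616, 45–59=1540, 60–74=1202, 75–89=1407

1407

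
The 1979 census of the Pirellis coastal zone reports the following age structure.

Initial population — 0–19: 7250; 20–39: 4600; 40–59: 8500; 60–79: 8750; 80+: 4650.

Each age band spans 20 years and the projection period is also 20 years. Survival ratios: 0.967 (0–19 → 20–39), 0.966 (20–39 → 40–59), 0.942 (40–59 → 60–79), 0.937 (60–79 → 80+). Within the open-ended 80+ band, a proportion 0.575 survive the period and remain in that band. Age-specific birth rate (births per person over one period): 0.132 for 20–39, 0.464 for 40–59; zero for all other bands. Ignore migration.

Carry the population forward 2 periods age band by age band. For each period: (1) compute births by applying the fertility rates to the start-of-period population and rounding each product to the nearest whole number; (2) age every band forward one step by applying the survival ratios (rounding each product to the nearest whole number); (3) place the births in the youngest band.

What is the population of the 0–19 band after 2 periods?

Period 1.
Births: 4600 * 0.132 = 607 ; 8500 * 0.464 = 3944 — total 4551
20–39: 7250 * 0.967 = 7011
40–59: 4600 * 0.966 = 4444
60–79: 8500 * 0.942 = 8007
80+: 8750 * 0.937 + 4650 * 0.575 = 8199 + 2674 = 10873
End of period: [4551, 7011, 4444, 8007, 10873]
Period 2.
Births: 7011 * 0.132 = 925 ; 4444 * 0.464 = 2062 — total 2987
20–39: 4551 * 0.967 = 4401
40–59: 7011 * 0.966 = 6773
60–79: 4444 * 0.942 = 4186
80+: 8007 * 0.937 + 10873 * 0.575 = 7503 + 6252 = 13755
End of period: [2987, 4401, 6773, 4186, 13755]

2987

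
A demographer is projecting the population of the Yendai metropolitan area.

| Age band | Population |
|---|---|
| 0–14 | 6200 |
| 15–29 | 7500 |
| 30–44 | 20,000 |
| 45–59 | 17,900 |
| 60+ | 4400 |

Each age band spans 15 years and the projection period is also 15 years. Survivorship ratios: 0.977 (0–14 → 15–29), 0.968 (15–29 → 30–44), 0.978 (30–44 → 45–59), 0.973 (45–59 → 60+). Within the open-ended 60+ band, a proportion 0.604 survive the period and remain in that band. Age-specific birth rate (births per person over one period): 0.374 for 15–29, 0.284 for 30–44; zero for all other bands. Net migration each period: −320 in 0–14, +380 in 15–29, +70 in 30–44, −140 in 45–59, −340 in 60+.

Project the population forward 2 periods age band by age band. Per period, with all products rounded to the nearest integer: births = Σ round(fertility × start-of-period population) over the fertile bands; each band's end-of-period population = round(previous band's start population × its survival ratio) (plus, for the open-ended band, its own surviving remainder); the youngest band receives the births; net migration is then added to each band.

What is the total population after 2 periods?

Numbering the bands 1..5 from youngest to oldest:
— Period 1 —
Births: 7500 * 0.374 = 2805, 20000 * 0.284 = 5680 — total 8485
Band 2: 6200 * 0.977 = 6057
Band 3: 7500 * 0.968 = 7260
Band 4: 20000 * 0.978 = 19560
Band 5: 17900 * 0.973 + 4400 * 0.604 = 17417 + 2658 = 20075
Net migration: Band 1 − 320 → 8165; Band 2 + 380 → 6437; Band 3 + 70 → 7330; Band 4 − 140 → 19420; Band 5 − 340 → 19735
→ [8165, 6437, 7330, 19420, 19735]
— Period 2 —
Births: 6437 * 0.374 = 2407, 7330 * 0.284 = 2082 — total 4489
Band 2: 8165 * 0.977 = 7977
Band 3: 6437 * 0.968 = 6231
Band 4: 7330 * 0.978 = 7169
Band 5: 19420 * 0.973 + 19735 * 0.604 = 18896 + 11920 = 30816
Net migration: Band 1 − 320 → 4169; Band 2 + 380 → 8357; Band 3 + 70 → 6301; Band 4 − 140 → 7029; Band 5 − 340 → 30476
→ [4169, 8357, 6301, 7029, 30476]
Total after period 2: 4169 + 8357 + 6301 + 7029 + 30476 = 56332

56332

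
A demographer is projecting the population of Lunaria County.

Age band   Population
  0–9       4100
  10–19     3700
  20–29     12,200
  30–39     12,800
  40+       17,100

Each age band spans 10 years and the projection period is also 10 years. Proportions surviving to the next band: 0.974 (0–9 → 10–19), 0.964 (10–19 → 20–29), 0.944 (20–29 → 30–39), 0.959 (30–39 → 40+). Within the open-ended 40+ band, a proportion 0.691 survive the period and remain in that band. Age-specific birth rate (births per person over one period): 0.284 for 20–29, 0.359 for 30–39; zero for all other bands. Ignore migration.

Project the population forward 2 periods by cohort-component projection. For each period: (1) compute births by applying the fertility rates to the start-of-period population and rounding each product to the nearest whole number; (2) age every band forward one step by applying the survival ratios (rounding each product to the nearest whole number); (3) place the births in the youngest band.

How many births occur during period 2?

Period 1.
Births: 12200 * 0.284 = 3465  |  12800 * 0.359 = 4595 — total 8060
10–19: 4100 * 0.974 = 3993
20–29: 3700 * 0.964 = 3567
30–39: 12200 * 0.944 = 11517
40+: 12800 * 0.959 + 17100 * 0.691 = 12275 + 11816 = 24091
→ [8060, 3993, 3567, 11517, 24091]
Period 2.
Births: 3567 * 0.284 = 1013  |  11517 * 0.359 = 4135 — total 5148
10–19: 8060 * 0.974 = 7850
20–29: 3993 * 0.964 = 3849
30–39: 3567 * 0.944 = 3367
40+: 11517 * 0.959 + 24091 * 0.691 = 11045 + 16647 = 27692
→ [5148, 7850, 3849, 3367, 27692]

5148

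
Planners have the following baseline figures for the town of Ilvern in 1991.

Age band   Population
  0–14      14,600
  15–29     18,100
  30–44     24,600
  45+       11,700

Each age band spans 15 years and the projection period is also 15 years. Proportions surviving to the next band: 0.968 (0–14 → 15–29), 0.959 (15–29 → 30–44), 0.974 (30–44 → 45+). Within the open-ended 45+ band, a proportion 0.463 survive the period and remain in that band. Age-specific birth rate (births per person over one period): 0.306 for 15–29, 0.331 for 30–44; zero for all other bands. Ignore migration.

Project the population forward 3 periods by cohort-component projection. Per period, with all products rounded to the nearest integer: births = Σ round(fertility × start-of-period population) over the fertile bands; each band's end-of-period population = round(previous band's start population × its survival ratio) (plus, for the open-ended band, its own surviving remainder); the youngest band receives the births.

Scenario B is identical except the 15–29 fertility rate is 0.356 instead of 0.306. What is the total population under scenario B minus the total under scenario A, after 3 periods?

2497

— Period 1 —
Births: 18100 × 0.306 = 5539  |  24600 × 0.331 = 8143 → total 13682
15–29: 14600 × 0.968 = 14133
30–44: 18100 × 0.959 = 17358
45+: 24600 × 0.974 + 11700 × 0.463 = 23960 + 5417 = 29377
→ [13682, 14133, 17358, 29377]
— Period 2 —
Births: 14133 × 0.306 = 4325  |  17358 × 0.331 = 5745 → total 10070
15–29: 13682 × 0.968 = 13244
30–44: 14133 × 0.959 = 13554
45+: 17358 × 0.974 + 29377 × 0.463 = 16907 + 13602 = 30509
→ [10070, 13244, 13554, 30509]
— Period 3 —
Births: 13244 × 0.306 = 4053  |  13554 × 0.331 = 4486 → total 8539
15–29: 10070 × 0.968 = 9748
30–44: 13244 × 0.959 = 12701
45+: 13554 × 0.974 + 30509 × 0.463 = 13202 + 14126 = 27328
→ [8539, 9748, 12701, 27328]
Scenario A total after 3 periods: 58316
Scenario B projection —
— Period 1 —
Births: 18100 × 0.356 = 6444  |  24600 × 0.331 = 8143 → total 14587
15–29: 14600 × 0.968 = 14133
30–44: 18100 × 0.959 = 17358
45+: 24600 × 0.974 + 11700 × 0.463 = 23960 + 5417 = 29377
→ [14587, 14133, 17358, 29377]
— Period 2 —
Births: 14133 × 0.356 = 5031  |  17358 × 0.331 = 5745 → total 10776
15–29: 14587 × 0.968 = 14120
30–44: 14133 × 0.959 = 13554
45+: 17358 × 0.974 + 29377 × 0.463 = 16907 + 13602 = 30509
→ [10776, 14120, 13554, 30509]
— Period 3 —
Births: 14120 × 0.356 = 5027  |  13554 × 0.331 = 4486 → total 9513
15–29: 10776 × 0.968 = 10431
30–44: 14120 × 0.959 = 13541
45+: 13554 × 0.974 + 30509 × 0.463 = 13202 + 14126 = 27328
→ [9513, 10431, 13541, 27328]
Scenario B total after 3 periods: 60813
Difference B − A = 60813 − 58316 = 2497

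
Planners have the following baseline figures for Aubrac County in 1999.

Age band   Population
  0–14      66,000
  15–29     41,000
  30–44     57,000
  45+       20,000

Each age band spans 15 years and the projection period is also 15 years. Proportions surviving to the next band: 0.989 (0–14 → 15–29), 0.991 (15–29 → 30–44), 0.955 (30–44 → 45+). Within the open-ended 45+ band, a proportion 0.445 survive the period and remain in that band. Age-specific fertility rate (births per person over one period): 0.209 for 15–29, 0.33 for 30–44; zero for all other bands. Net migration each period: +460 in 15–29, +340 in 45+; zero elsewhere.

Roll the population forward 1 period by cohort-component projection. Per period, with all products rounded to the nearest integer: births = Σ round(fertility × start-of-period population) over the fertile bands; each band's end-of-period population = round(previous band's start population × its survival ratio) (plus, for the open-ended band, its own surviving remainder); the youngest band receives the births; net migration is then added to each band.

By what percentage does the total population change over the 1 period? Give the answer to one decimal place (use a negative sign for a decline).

7.3

— Period 1 —
Births: 41000 * 0.209 = 8569  |  57000 * 0.33 = 18810 → total 27379
15–29: 66000 * 0.989 = 65274
30–44: 41000 * 0.991 = 40631
45+: 57000 * 0.955 + 20000 * 0.445 = 54435 + 8900 = 63335
Net migration: 15–29 + 460 → 65734; 45+ + 340 → 63675
Population now: 0–14=27379, 15–29=65734, 30–44=40631, 45+=63675
Total: 184000 → 197419; change = 13419; percentage change = 7.3%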